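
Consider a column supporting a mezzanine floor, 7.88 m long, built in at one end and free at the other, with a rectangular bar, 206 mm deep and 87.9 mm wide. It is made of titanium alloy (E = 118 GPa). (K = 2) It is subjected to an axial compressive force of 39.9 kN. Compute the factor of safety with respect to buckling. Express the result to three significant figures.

Buckling occurs about the weak axis: I_min = h·b³/12 with b = 87.9 mm (the shorter side).
I_min = 206×87.9³/12 = 1.166×10^7 mm⁴
I = 1.166×10^7 mm⁴ = 1.166×10^-5 m⁴
Effective length L_e = K·L = 2 × 7.88 = 15.76 m
P_cr = π²EI / L_e² = π² × 118×10⁹ × 1.166×10^-5 / 15.76² = 5.467×10^4 N
Factor of safety n = P_cr / P = 54.667 / 39.9 = 1.37

n ≈ 1.37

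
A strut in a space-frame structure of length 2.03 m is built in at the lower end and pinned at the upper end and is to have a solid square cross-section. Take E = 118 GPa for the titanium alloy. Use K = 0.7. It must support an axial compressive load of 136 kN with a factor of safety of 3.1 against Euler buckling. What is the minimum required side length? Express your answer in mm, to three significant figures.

Required P_cr = n·P = 3.1 × 136 = 421.6 kN
L_e = K·L = 0.7 × 2.03 = 1.421 m
Required I = P_cr·L_e²/(π²E) = 4.216×10^5 × 1.421² / (π² × 1.18×10^11) = 7.310×10^-7 m⁴
I_req = 7.310×10^5 mm⁴
Solid square: I = a⁴/12  ⇒  a = (12I)^(1/4) = (12×7.310×10^5)^(1/4) = 54.4 mm

a ≈ 54.4 mm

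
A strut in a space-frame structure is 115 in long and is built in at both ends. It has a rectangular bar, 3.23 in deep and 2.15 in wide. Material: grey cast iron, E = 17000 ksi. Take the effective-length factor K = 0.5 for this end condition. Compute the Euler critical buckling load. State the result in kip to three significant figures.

P_cr ≈ 136 kip

Buckling occurs about the weak axis: I_min = h·b³/12 with b = 2.15 in (the shorter side).
I_min = 3.23×2.15³/12 = 2.675 in⁴
Effective length L_e = K·L = 0.5 × 115 = 57.50 in
P_cr = π²EI / L_e² = π² × 17000×10³ × 2.675 / 57.50² = 1.358×10^5 lb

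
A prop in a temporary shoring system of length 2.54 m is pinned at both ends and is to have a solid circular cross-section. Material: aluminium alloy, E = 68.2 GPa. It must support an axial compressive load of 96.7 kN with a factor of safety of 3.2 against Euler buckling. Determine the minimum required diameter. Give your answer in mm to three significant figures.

Required P_cr = n·P = 3.2 × 96.7 = 309.4 kN
L_e = K·L = 1 × 2.54 = 2.540 m
Required I = P_cr·L_e²/(π²E) = 3.094×10^5 × 2.540² / (π² × 6.82×10^10) = 2.966×10^-6 m⁴
I_req = 2.966×10^6 mm⁴
Solid circle: I = πd⁴/64  ⇒  d = (64I/π)^(1/4) = (64×2.966×10^6/π)^(1/4) = 88.2 mm

d ≈ 88.2 mm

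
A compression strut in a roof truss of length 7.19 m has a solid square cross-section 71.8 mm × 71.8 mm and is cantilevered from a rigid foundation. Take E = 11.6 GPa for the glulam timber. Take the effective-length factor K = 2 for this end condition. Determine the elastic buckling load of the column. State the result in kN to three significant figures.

I = a⁴/12 = 71.8⁴/12 = 2.215×10^6 mm⁴
I = 2.215×10^6 mm⁴ = 2.215×10^-6 m⁴
Effective length L_e = K·L = 2 × 7.19 = 14.38 m
P_cr = π²EI / L_e² = π² × 11.6×10⁹ × 2.215×10^-6 / 14.38² = 1.226×10^3 N

P_cr ≈ 1.23 kN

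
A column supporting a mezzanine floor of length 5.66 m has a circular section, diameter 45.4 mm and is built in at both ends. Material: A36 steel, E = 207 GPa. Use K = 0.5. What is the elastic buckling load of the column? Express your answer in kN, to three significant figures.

P_cr ≈ 53.2 kN

I = πd⁴/64 = π×45.4⁴/64 = 2.085×10^5 mm⁴
I = 2.085×10^5 mm⁴ = 2.085×10^-7 m⁴
Effective length L_e = K·L = 0.5 × 5.66 = 2.830 m
P_cr = π²EI / L_e² = π² × 207×10⁹ × 2.085×10^-7 / 2.830² = 5.320×10^4 N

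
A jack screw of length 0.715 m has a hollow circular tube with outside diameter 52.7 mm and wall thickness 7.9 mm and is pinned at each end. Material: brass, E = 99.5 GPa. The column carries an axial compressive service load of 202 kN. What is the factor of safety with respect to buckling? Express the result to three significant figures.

Inner diameter d_i = 52.7 − 2×7.9 = 36.90 mm
I = π(d_o⁴ − d_i⁴)/64 = π(52.7⁴ − 36.90⁴)/64 = 2.876×10^5 mm⁴
I = 2.876×10^5 mm⁴ = 2.876×10^-7 m⁴
Effective length L_e = K·L = 1 × 0.715 = 0.7150 m
P_cr = π²EI / L_e² = π² × 99.5×10⁹ × 2.876×10^-7 / 0.7150² = 5.525×10^5 N
Factor of safety n = P_cr / P = 552.50 / 202 = 2.74

n ≈ 2.74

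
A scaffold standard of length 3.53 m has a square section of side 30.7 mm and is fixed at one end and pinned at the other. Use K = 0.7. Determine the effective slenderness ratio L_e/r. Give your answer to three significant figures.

I = a⁴/12 = 30.7⁴/12 = 7.402×10^4 mm⁴
A = 942.5 mm²;  r_min = √(I/A) = √(7.402×10^4/942.5) = 8.862 mm
L_e = K·L = 0.7 × 3.53 m = 2.471 m = 2471.0 mm
λ = L_e / r_min = 2471.0 / 8.862 = 279

λ ≈ 279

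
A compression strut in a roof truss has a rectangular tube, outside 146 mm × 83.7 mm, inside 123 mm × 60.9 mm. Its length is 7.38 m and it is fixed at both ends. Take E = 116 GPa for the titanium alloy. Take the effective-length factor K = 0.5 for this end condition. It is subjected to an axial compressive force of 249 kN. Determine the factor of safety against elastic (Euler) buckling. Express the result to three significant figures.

Weak-axis I_min = (h_o·b_o³ − h_i·b_i³)/12 with b_o = 83.7, b_i = 60.90 mm (shorter outer/inner sides).
I_min = (146×83.7³ − 123.0×60.90³)/12 = 4.819×10^6 mm⁴
I = 4.819×10^6 mm⁴ = 4.819×10^-6 m⁴
Effective length L_e = K·L = 0.5 × 7.38 = 3.690 m
P_cr = π²EI / L_e² = π² × 116×10⁹ × 4.819×10^-6 / 3.690² = 4.052×10^5 N
Factor of safety n = P_cr / P = 405.20 / 249 = 1.63

n ≈ 1.63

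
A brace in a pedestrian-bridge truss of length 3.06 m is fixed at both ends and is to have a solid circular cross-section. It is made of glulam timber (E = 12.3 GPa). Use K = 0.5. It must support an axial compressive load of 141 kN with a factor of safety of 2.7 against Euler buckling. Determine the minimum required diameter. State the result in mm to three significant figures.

d ≈ 111 mm

Required P_cr = n·P = 2.7 × 141 = 380.7 kN
L_e = K·L = 0.5 × 3.06 = 1.530 m
Required I = P_cr·L_e²/(π²E) = 3.807×10^5 × 1.530² / (π² × 1.23×10^10) = 7.341×10^-6 m⁴
I_req = 7.341×10^6 mm⁴
Solid circle: I = πd⁴/64  ⇒  d = (64I/π)^(1/4) = (64×7.341×10^6/π)^(1/4) = 111 mm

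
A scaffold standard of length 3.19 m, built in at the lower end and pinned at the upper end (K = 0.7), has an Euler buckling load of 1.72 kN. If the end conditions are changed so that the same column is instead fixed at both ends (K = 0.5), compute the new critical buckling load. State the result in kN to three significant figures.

P_cr ∝ 1/K², so P_cr,new = P_cr,old × (K_old/K_new)² = 1.72 × (0.7/0.5)²
= 1.72 × 1.960 = 3.37 kN

P_cr ≈ 3.37 kN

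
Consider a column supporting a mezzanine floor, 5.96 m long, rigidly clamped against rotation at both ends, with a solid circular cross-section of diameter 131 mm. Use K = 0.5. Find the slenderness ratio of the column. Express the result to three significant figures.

λ ≈ 91.0

For a solid circle r = d/4 = 131/4 = 32.75 mm
L_e = K·L = 0.5 × 5.96 m = 2.980 m = 2980.0 mm
λ = L_e / r_min = 2980.0 / 32.75 = 91.0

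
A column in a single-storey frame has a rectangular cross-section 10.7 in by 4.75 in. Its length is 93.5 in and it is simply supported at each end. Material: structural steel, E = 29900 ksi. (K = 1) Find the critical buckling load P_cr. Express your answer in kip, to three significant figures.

Buckling occurs about the weak axis: I_min = h·b³/12 with b = 4.75 in (the shorter side).
I_min = 10.7×4.75³/12 = 95.56 in⁴
Effective length L_e = K·L = 1 × 93.5 = 93.50 in
P_cr = π²EI / L_e² = π² × 29900×10³ × 95.56 / 93.50² = 3.226×10^6 lb

P_cr ≈ 3230 kip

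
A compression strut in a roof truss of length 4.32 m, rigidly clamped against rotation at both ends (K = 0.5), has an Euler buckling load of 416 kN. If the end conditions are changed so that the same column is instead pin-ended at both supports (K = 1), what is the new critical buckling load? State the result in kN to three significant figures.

P_cr ≈ 104 kN

P_cr ∝ 1/K², so P_cr,new = P_cr,old × (K_old/K_new)² = 416 × (0.5/1)²
= 416 × 0.2500 = 104 kN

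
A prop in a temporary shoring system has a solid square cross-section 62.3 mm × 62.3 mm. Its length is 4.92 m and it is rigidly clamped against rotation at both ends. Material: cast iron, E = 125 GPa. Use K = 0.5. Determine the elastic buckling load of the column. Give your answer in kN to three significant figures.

I = a⁴/12 = 62.3⁴/12 = 1.255×10^6 mm⁴
I = 1.255×10^6 mm⁴ = 1.255×10^-6 m⁴
Effective length L_e = K·L = 0.5 × 4.92 = 2.460 m
P_cr = π²EI / L_e² = π² × 125×10⁹ × 1.255×10^-6 / 2.460² = 2.559×10^5 N

P_cr ≈ 256 kN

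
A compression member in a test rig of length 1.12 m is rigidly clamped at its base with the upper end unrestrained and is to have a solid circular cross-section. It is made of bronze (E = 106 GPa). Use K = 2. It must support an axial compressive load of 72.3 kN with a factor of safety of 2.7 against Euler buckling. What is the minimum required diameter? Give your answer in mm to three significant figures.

d ≈ 66.1 mm

Required P_cr = n·P = 2.7 × 72.3 = 195.2 kN
L_e = K·L = 2 × 1.12 = 2.240 m
Required I = P_cr·L_e²/(π²E) = 1.952×10^5 × 2.240² / (π² × 1.06×10^11) = 9.363×10^-7 m⁴
I_req = 9.363×10^5 mm⁴
Solid circle: I = πd⁴/64  ⇒  d = (64I/π)^(1/4) = (64×9.363×10^5/π)^(1/4) = 66.1 mm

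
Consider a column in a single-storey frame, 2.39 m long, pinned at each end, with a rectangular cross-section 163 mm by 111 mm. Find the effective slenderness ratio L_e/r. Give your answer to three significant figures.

For a rectangle r_min = b/√12 = 111/√12 = 32.04 mm
L_e = K·L = 1 × 2.39 m = 2.390 m = 2390.0 mm
λ = L_e / r_min = 2390.0 / 32.04 = 74.6

λ ≈ 74.6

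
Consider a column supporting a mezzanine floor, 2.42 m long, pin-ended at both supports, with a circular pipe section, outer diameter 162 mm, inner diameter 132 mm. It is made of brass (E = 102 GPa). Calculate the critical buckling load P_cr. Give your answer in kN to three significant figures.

d_o = 162 mm, d_i = 132 mm
I = π(d_o⁴ − d_i⁴)/64 = π(162⁴ − 132.0⁴)/64 = 1.891×10^7 mm⁴
I = 1.891×10^7 mm⁴ = 1.891×10^-5 m⁴
Effective length L_e = K·L = 1 × 2.42 = 2.420 m
P_cr = π²EI / L_e² = π² × 102×10⁹ × 1.891×10^-5 / 2.420² = 3.250×10^6 N

P_cr ≈ 3250 kN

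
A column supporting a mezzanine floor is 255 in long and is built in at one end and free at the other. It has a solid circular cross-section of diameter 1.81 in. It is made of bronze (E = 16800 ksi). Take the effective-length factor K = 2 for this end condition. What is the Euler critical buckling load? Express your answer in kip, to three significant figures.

P_cr ≈ 0.336 kip

I = πd⁴/64 = π×1.81⁴/64 = 0.5268 in⁴
Effective length L_e = K·L = 2 × 255 = 510.0 in
P_cr = π²EI / L_e² = π² × 16800×10³ × 0.5268 / 510.0² = 335.9 lb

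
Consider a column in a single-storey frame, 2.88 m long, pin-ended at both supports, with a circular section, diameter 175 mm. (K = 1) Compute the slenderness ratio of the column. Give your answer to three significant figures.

I = πd⁴/64 = π×175⁴/64 = 4.604×10^7 mm⁴
A = 2.405×10^4 mm²;  r_min = √(I/A) = √(4.604×10^7/2.405×10^4) = 43.75 mm
L_e = K·L = 1 × 2.88 m = 2.880 m = 2880.0 mm
λ = L_e / r_min = 2880.0 / 43.75 = 65.8

λ ≈ 65.8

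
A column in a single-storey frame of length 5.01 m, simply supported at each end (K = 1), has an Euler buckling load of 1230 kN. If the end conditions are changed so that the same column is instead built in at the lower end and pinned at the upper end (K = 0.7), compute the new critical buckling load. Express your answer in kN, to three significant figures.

P_cr ≈ 2510 kN

P_cr ∝ 1/K², so P_cr,new = P_cr,old × (K_old/K_new)² = 1230 × (1/0.7)²
= 1230 × 2.041 = 2510 kN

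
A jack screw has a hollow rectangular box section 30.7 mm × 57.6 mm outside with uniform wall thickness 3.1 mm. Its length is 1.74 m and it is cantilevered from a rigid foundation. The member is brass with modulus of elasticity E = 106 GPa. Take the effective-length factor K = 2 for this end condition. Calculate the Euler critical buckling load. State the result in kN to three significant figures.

Inner dimensions: h_i = 57.6 − 2×3.1 = 51.40 mm, b_i = 30.7 − 2×3.1 = 24.50 mm
Weak-axis I_min = (h_o·b_o³ − h_i·b_i³)/12 with b_o = 30.7, b_i = 24.50 mm (shorter outer/inner sides).
I_min = (57.6×30.7³ − 51.40×24.50³)/12 = 7.589×10^4 mm⁴
I = 7.589×10^4 mm⁴ = 7.589×10^-8 m⁴
Effective length L_e = K·L = 2 × 1.74 = 3.480 m
P_cr = π²EI / L_e² = π² × 106×10⁹ × 7.589×10^-8 / 3.480² = 6.556×10^3 N

P_cr ≈ 6.56 kN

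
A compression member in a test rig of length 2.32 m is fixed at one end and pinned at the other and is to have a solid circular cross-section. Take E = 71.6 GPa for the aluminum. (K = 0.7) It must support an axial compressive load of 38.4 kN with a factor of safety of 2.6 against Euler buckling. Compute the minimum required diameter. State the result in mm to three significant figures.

Required P_cr = n·P = 2.6 × 38.4 = 99.84 kN
L_e = K·L = 0.7 × 2.32 = 1.624 m
Required I = P_cr·L_e²/(π²E) = 9.984×10^4 × 1.624² / (π² × 7.16×10^10) = 3.726×10^-7 m⁴
I_req = 3.726×10^5 mm⁴
Solid circle: I = πd⁴/64  ⇒  d = (64I/π)^(1/4) = (64×3.726×10^5/π)^(1/4) = 52.5 mm

d ≈ 52.5 mm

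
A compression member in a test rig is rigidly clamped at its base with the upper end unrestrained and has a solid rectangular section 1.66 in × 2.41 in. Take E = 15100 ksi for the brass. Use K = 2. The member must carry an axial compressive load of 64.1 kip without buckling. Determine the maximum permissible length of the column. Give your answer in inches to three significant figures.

L_max ≈ 23.1 in

Buckling occurs about the weak axis: I_min = h·b³/12 with b = 1.66 in (the shorter side).
I_min = 2.41×1.66³/12 = 0.9187 in⁴
At the buckling limit P_cr = P = 6.410×10^4 lb
From P_cr = π²EI/(K·L)²:  L = (1/K)·√(π²EI/P_cr) = (1/2)·√(π²×1.51×10^7×0.9187/6.410×10^4)
L = 23.1 in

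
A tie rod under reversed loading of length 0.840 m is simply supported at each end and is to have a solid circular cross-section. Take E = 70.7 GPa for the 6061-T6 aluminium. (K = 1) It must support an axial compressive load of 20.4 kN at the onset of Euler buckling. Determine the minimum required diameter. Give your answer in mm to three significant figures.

d ≈ 25.5 mm

L_e = K·L = 1 × 0.840 = 0.8400 m
Required I = P_cr·L_e²/(π²E) = 2.040×10^4 × 0.8400² / (π² × 7.07×10^10) = 2.063×10^-8 m⁴
I_req = 2.063×10^4 mm⁴
Solid circle: I = πd⁴/64  ⇒  d = (64I/π)^(1/4) = (64×2.063×10^4/π)^(1/4) = 25.5 mm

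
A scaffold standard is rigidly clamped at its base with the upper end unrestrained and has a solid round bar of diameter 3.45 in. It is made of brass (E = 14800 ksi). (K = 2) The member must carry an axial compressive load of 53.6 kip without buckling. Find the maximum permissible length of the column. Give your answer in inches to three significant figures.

L_max ≈ 68.8 in

I = πd⁴/64 = π×3.45⁴/64 = 6.954 in⁴
At the buckling limit P_cr = P = 5.360×10^4 lb
From P_cr = π²EI/(K·L)²:  L = (1/K)·√(π²EI/P_cr) = (1/2)·√(π²×1.48×10^7×6.954/5.360×10^4)
L = 68.8 in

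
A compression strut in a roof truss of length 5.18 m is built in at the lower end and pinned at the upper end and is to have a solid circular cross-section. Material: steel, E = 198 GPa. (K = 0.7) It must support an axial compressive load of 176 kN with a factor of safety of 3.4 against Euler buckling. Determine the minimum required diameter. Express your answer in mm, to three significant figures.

Required P_cr = n·P = 3.4 × 176 = 598.4 kN
L_e = K·L = 0.7 × 5.18 = 3.626 m
Required I = P_cr·L_e²/(π²E) = 5.984×10^5 × 3.626² / (π² × 1.98×10^11) = 4.026×10^-6 m⁴
I_req = 4.026×10^6 mm⁴
Solid circle: I = πd⁴/64  ⇒  d = (64I/π)^(1/4) = (64×4.026×10^6/π)^(1/4) = 95.2 mm

d ≈ 95.2 mm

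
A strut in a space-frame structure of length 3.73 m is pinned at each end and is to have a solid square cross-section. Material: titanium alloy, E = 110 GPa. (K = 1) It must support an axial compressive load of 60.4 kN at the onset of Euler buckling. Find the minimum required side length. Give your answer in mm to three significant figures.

a ≈ 55.2 mm

L_e = K·L = 1 × 3.73 = 3.730 m
Required I = P_cr·L_e²/(π²E) = 6.040×10^4 × 3.730² / (π² × 1.10×10^11) = 7.740×10^-7 m⁴
I_req = 7.740×10^5 mm⁴
Solid square: I = a⁴/12  ⇒  a = (12I)^(1/4) = (12×7.740×10^5)^(1/4) = 55.2 mm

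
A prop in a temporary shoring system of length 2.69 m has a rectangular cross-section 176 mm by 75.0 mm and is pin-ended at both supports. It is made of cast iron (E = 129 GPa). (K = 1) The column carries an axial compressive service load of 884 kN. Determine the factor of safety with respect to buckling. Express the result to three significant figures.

Buckling occurs about the weak axis: I_min = h·b³/12 with b = 75.0 mm (the shorter side).
I_min = 176×75.0³/12 = 6.188×10^6 mm⁴
I = 6.188×10^6 mm⁴ = 6.188×10^-6 m⁴
Effective length L_e = K·L = 1 × 2.69 = 2.690 m
P_cr = π²EI / L_e² = π² × 129×10⁹ × 6.188×10^-6 / 2.690² = 1.089×10^6 N
Factor of safety n = P_cr / P = 1088.7 / 884 = 1.23

n ≈ 1.23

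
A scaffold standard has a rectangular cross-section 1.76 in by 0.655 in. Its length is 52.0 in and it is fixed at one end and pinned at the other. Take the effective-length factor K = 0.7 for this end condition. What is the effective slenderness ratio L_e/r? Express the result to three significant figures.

Buckling occurs about the weak axis: I_min = h·b³/12 with b = 0.655 in (the shorter side).
I_min = 1.76×0.655³/12 = 4.122×10^-2 in⁴
A = 1.153 in²;  r_min = √(I/A) = √(4.122×10^-2/1.153) = 0.1891 in
L_e = K·L = 0.7 × 52.0 = 36.40 in
λ = L_e / r_min = 36.400 / 0.1891 = 193

λ ≈ 193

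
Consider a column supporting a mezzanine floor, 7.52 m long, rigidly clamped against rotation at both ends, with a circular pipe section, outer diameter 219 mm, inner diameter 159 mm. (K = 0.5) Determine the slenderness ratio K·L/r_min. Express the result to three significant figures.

d_o = 219 mm, d_i = 159 mm
I = π(d_o⁴ − d_i⁴)/64 = π(219⁴ − 159.0⁴)/64 = 8.154×10^7 mm⁴
A = 1.781×10^4 mm²;  r_min = √(I/A) = √(8.154×10^7/1.781×10^4) = 67.66 mm
L_e = K·L = 0.5 × 7.52 m = 3.760 m = 3760.0 mm
λ = L_e / r_min = 3760.0 / 67.66 = 55.6

λ ≈ 55.6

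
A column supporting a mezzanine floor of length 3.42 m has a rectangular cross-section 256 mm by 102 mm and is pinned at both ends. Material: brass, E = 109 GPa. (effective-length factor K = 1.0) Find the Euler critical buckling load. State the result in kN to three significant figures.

Buckling occurs about the weak axis: I_min = h·b³/12 with b = 102 mm (the shorter side).
I_min = 256×102³/12 = 2.264×10^7 mm⁴
I = 2.264×10^7 mm⁴ = 2.264×10^-5 m⁴
Effective length L_e = K·L = 1 × 3.42 = 3.420 m
P_cr = π²EI / L_e² = π² × 109×10⁹ × 2.264×10^-5 / 3.420² = 2.082×10^6 N

P_cr ≈ 2080 kN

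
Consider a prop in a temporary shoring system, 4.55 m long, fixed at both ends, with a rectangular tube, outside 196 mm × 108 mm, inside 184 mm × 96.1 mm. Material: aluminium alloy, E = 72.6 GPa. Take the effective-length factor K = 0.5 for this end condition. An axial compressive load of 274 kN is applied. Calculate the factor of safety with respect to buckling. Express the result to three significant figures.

n ≈ 3.52

Weak-axis I_min = (h_o·b_o³ − h_i·b_i³)/12 with b_o = 108, b_i = 96.10 mm (shorter outer/inner sides).
I_min = (196×108³ − 184.0×96.10³)/12 = 6.967×10^6 mm⁴
I = 6.967×10^6 mm⁴ = 6.967×10^-6 m⁴
Effective length L_e = K·L = 0.5 × 4.55 = 2.275 m
P_cr = π²EI / L_e² = π² × 72.6×10⁹ × 6.967×10^-6 / 2.275² = 9.645×10^5 N
Factor of safety n = P_cr / P = 964.53 / 274 = 3.52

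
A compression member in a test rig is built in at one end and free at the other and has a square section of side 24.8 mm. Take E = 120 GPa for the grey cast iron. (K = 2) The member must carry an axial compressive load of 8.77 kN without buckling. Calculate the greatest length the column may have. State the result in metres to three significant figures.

L_max ≈ 1.03 m

I = a⁴/12 = 24.8⁴/12 = 3.152×10^4 mm⁴
I = 3.152×10^-8 m⁴
At the buckling limit P_cr = P = 8.770×10^3 N
From P_cr = π²EI/(K·L)²:  L = (1/K)·√(π²EI/P_cr) = (1/2)·√(π²×1.20×10^11×3.152×10^-8/8.770×10^3)
L = 1.03 m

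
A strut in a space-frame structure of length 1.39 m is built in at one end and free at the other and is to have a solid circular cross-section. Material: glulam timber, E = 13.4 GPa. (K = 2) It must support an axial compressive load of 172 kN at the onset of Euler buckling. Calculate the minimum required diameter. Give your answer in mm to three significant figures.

d ≈ 120 mm

L_e = K·L = 2 × 1.39 = 2.780 m
Required I = P_cr·L_e²/(π²E) = 1.720×10^5 × 2.780² / (π² × 1.34×10^10) = 1.005×10^-5 m⁴
I_req = 1.005×10^7 mm⁴
Solid circle: I = πd⁴/64  ⇒  d = (64I/π)^(1/4) = (64×1.005×10^7/π)^(1/4) = 120 mm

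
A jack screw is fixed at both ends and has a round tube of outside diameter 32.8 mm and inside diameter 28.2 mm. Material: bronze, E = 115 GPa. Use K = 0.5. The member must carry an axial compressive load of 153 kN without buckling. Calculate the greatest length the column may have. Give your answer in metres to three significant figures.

L_max ≈ 0.874 m

d_o = 32.8 mm, d_i = 28.2 mm
I = π(d_o⁴ − d_i⁴)/64 = π(32.8⁴ − 28.20⁴)/64 = 2.577×10^4 mm⁴
I = 2.577×10^-8 m⁴
At the buckling limit P_cr = P = 1.530×10^5 N
From P_cr = π²EI/(K·L)²:  L = (1/K)·√(π²EI/P_cr) = (1/0.5)·√(π²×1.15×10^11×2.577×10^-8/1.530×10^5)
L = 0.874 m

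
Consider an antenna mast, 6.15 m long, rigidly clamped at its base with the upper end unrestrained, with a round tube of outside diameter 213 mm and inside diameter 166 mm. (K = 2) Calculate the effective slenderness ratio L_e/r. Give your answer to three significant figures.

d_o = 213 mm, d_i = 166 mm
I = π(d_o⁴ − d_i⁴)/64 = π(213⁴ − 166.0⁴)/64 = 6.377×10^7 mm⁴
A = 1.399×10^4 mm²;  r_min = √(I/A) = √(6.377×10^7/1.399×10^4) = 67.51 mm
L_e = K·L = 2 × 6.15 m = 12.30 m = 12300 mm
λ = L_e / r_min = 12300 / 67.51 = 182

λ ≈ 182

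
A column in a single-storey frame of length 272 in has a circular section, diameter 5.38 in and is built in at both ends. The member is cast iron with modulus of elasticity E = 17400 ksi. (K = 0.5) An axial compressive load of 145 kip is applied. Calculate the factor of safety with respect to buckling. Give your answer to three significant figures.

n ≈ 2.63

I = πd⁴/64 = π×5.38⁴/64 = 41.12 in⁴
Effective length L_e = K·L = 0.5 × 272 = 136.0 in
P_cr = π²EI / L_e² = π² × 17400×10³ × 41.12 / 136.0² = 3.818×10^5 lb
Factor of safety n = P_cr / P = 381.83 / 145 = 2.63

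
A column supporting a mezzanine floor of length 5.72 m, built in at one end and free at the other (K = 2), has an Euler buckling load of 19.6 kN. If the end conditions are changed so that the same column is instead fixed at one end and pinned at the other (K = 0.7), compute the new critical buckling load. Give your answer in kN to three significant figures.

P_cr ≈ 160 kN

P_cr ∝ 1/K², so P_cr,new = P_cr,old × (K_old/K_new)² = 19.6 × (2/0.7)²
= 19.6 × 8.163 = 160 kN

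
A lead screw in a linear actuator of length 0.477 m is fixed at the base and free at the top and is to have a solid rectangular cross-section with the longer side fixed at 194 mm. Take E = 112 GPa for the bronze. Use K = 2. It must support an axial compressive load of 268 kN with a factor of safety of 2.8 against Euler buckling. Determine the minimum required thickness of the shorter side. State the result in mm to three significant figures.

Required P_cr = n·P = 2.8 × 268 = 750.4 kN
L_e = K·L = 2 × 0.477 = 0.9540 m
Required I = P_cr·L_e²/(π²E) = 7.504×10^5 × 0.9540² / (π² × 1.12×10^11) = 6.178×10^-7 m⁴
I_req = 6.178×10^5 mm⁴
Rectangle, weak axis: I_min = h·b³/12 with h = 194 mm fixed  ⇒  b = (12I/h)^(1/3) = 33.7 mm

b ≈ 33.7 mm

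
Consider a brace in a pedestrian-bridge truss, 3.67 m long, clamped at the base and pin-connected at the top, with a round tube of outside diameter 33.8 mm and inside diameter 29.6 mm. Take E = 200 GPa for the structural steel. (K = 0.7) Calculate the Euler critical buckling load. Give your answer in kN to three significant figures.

P_cr ≈ 7.89 kN

d_o = 33.8 mm, d_i = 29.6 mm
I = π(d_o⁴ − d_i⁴)/64 = π(33.8⁴ − 29.60⁴)/64 = 2.639×10^4 mm⁴
I = 2.639×10^4 mm⁴ = 2.639×10^-8 m⁴
Effective length L_e = K·L = 0.7 × 3.67 = 2.569 m
P_cr = π²EI / L_e² = π² × 200×10⁹ × 2.639×10^-8 / 2.569² = 7.892×10^3 N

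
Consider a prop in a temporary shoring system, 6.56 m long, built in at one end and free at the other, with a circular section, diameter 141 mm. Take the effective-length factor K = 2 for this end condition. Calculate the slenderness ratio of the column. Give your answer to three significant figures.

λ ≈ 372

I = πd⁴/64 = π×141⁴/64 = 1.940×10^7 mm⁴
A = 1.561×10^4 mm²;  r_min = √(I/A) = √(1.940×10^7/1.561×10^4) = 35.25 mm
L_e = K·L = 2 × 6.56 m = 13.12 m = 13120 mm
λ = L_e / r_min = 13120 / 35.25 = 372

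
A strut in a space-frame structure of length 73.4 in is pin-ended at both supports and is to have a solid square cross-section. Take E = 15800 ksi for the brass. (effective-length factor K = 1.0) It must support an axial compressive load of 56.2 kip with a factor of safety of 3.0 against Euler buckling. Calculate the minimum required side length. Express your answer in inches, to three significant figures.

Required P_cr = n·P = 3.0 × 56.2 = 168.6 kip
L_e = K·L = 1 × 73.4 = 73.40 in
Required I = P_cr·L_e²/(π²E) = 1.686×10^5 × 73.40² / (π² × 1.58×10^7) = 5.825 in⁴
Solid square: I = a⁴/12  ⇒  a = (12I)^(1/4) = (12×5.825)^(1/4) = 2.89 in

a ≈ 2.89 in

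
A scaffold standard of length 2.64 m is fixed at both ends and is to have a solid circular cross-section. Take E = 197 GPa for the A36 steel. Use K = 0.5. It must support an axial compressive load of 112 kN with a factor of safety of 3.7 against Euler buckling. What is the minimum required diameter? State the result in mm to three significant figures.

d ≈ 52.4 mm

Required P_cr = n·P = 3.7 × 112 = 414.4 kN
L_e = K·L = 0.5 × 2.64 = 1.320 m
Required I = P_cr·L_e²/(π²E) = 4.144×10^5 × 1.320² / (π² × 1.97×10^11) = 3.714×10^-7 m⁴
I_req = 3.714×10^5 mm⁴
Solid circle: I = πd⁴/64  ⇒  d = (64I/π)^(1/4) = (64×3.714×10^5/π)^(1/4) = 52.4 mm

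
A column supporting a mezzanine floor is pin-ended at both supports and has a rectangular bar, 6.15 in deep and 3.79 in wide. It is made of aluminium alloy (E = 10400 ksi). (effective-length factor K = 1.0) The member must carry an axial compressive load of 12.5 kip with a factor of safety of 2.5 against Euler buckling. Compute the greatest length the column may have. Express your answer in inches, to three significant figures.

L_max ≈ 303 in

Buckling occurs about the weak axis: I_min = h·b³/12 with b = 3.79 in (the shorter side).
I_min = 6.15×3.79³/12 = 27.90 in⁴
Required critical load P_cr = n·P = 2.5 × 12.5 = 31.25 kip = 3.125×10^4 lb
From P_cr = π²EI/(K·L)²:  L = (1/K)·√(π²EI/P_cr) = (1/1)·√(π²×1.04×10^7×27.90/3.125×10^4)
L = 303 in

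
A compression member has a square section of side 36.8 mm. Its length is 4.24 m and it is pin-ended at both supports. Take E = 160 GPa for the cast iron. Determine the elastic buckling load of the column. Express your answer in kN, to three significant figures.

I = a⁴/12 = 36.8⁴/12 = 1.528×10^5 mm⁴
I = 1.528×10^5 mm⁴ = 1.528×10^-7 m⁴
Effective length L_e = K·L = 1 × 4.24 = 4.240 m
P_cr = π²EI / L_e² = π² × 160×10⁹ × 1.528×10^-7 / 4.240² = 1.342×10^4 N

P_cr ≈ 13.4 kN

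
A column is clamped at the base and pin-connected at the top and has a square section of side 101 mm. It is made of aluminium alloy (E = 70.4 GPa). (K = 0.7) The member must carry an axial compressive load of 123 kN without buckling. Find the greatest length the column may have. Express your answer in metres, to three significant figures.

I = a⁴/12 = 101⁴/12 = 8.672×10^6 mm⁴
I = 8.672×10^-6 m⁴
At the buckling limit P_cr = P = 1.230×10^5 N
From P_cr = π²EI/(K·L)²:  L = (1/K)·√(π²EI/P_cr) = (1/0.7)·√(π²×7.04×10^10×8.672×10^-6/1.230×10^5)
L = 10.0 m

L_max ≈ 10.0 m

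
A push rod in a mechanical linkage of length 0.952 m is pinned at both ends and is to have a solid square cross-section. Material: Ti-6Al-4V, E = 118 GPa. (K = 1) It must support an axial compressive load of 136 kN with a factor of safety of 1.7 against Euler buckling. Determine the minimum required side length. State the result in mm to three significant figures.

Required P_cr = n·P = 1.7 × 136 = 231.2 kN
L_e = K·L = 1 × 0.952 = 0.9520 m
Required I = P_cr·L_e²/(π²E) = 2.312×10^5 × 0.9520² / (π² × 1.18×10^11) = 1.799×10^-7 m⁴
I_req = 1.799×10^5 mm⁴
Solid square: I = a⁴/12  ⇒  a = (12I)^(1/4) = (12×1.799×10^5)^(1/4) = 38.3 mm

a ≈ 38.3 mm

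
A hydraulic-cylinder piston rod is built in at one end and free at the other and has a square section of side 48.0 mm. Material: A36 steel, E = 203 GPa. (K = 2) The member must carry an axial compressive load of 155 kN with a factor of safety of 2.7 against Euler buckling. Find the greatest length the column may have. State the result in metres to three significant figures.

I = a⁴/12 = 48.0⁴/12 = 4.424×10^5 mm⁴
I = 4.424×10^-7 m⁴
Required critical load P_cr = n·P = 2.7 × 155 = 418.5 kN = 4.185×10^5 N
From P_cr = π²EI/(K·L)²:  L = (1/K)·√(π²EI/P_cr) = (1/2)·√(π²×2.03×10^11×4.424×10^-7/4.185×10^5)
L = 0.728 m

L_max ≈ 0.728 m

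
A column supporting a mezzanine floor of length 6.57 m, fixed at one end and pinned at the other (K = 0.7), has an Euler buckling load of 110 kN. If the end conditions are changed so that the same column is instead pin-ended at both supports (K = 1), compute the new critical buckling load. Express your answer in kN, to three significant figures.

P_cr ≈ 53.9 kN

P_cr ∝ 1/K², so P_cr,new = P_cr,old × (K_old/K_new)² = 110 × (0.7/1)²
= 110 × 0.4900 = 53.9 kN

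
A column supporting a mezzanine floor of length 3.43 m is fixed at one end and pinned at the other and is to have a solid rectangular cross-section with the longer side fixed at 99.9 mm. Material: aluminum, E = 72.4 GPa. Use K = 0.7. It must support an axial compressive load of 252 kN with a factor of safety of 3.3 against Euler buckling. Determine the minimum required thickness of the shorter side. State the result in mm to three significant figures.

Required P_cr = n·P = 3.3 × 252 = 831.6 kN
L_e = K·L = 0.7 × 3.43 = 2.401 m
Required I = P_cr·L_e²/(π²E) = 8.316×10^5 × 2.401² / (π² × 7.24×10^10) = 6.709×10^-6 m⁴
I_req = 6.709×10^6 mm⁴
Rectangle, weak axis: I_min = h·b³/12 with h = 99.9 mm fixed  ⇒  b = (12I/h)^(1/3) = 93.1 mm

b ≈ 93.1 mm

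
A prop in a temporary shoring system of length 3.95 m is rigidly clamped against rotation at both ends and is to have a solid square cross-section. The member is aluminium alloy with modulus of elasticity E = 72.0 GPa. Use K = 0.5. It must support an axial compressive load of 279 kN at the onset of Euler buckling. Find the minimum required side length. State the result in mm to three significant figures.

L_e = K·L = 0.5 × 3.95 = 1.975 m
Required I = P_cr·L_e²/(π²E) = 2.790×10^5 × 1.975² / (π² × 7.20×10^10) = 1.531×10^-6 m⁴
I_req = 1.531×10^6 mm⁴
Solid square: I = a⁴/12  ⇒  a = (12I)^(1/4) = (12×1.531×10^6)^(1/4) = 65.5 mm

a ≈ 65.5 mm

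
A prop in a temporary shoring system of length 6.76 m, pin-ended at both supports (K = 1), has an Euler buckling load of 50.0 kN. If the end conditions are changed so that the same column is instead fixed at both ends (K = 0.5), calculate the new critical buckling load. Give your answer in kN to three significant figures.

P_cr ≈ 200 kN

P_cr ∝ 1/K², so P_cr,new = P_cr,old × (K_old/K_new)² = 50.0 × (1/0.5)²
= 50.0 × 4.000 = 200 kN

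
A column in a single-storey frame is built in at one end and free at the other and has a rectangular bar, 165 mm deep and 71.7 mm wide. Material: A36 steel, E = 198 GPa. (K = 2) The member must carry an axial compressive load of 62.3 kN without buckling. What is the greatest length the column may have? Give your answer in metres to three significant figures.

Buckling occurs about the weak axis: I_min = h·b³/12 with b = 71.7 mm (the shorter side).
I_min = 165×71.7³/12 = 5.068×10^6 mm⁴
I = 5.068×10^-6 m⁴
At the buckling limit P_cr = P = 6.230×10^4 N
From P_cr = π²EI/(K·L)²:  L = (1/K)·√(π²EI/P_cr) = (1/2)·√(π²×1.98×10^11×5.068×10^-6/6.230×10^4)
L = 6.30 m

L_max ≈ 6.30 m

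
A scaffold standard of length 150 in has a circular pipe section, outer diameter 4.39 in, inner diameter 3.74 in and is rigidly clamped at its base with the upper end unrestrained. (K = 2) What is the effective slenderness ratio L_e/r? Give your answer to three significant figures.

λ ≈ 208

d_o = 4.39 in, d_i = 3.74 in
I = π(d_o⁴ − d_i⁴)/64 = π(4.39⁴ − 3.740⁴)/64 = 8.628 in⁴
A = 4.150 in²;  r_min = √(I/A) = √(8.628/4.150) = 1.442 in
L_e = K·L = 2 × 150 = 300.0 in
λ = L_e / r_min = 300.00 / 1.442 = 208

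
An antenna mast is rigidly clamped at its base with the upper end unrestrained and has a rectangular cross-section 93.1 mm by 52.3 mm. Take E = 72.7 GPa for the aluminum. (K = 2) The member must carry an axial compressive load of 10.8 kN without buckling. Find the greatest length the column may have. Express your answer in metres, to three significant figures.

Buckling occurs about the weak axis: I_min = h·b³/12 with b = 52.3 mm (the shorter side).
I_min = 93.1×52.3³/12 = 1.110×10^6 mm⁴
I = 1.110×10^-6 m⁴
At the buckling limit P_cr = P = 1.080×10^4 N
From P_cr = π²EI/(K·L)²:  L = (1/K)·√(π²EI/P_cr) = (1/2)·√(π²×7.27×10^10×1.110×10^-6/1.080×10^4)
L = 4.29 m

L_max ≈ 4.29 m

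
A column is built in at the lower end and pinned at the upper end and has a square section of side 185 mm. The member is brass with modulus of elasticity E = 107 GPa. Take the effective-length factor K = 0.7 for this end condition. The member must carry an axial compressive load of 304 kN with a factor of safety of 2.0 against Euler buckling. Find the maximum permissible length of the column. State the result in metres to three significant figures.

L_max ≈ 18.6 m

I = a⁴/12 = 185⁴/12 = 9.761×10^7 mm⁴
I = 9.761×10^-5 m⁴
Required critical load P_cr = n·P = 2.0 × 304 = 608.0 kN = 6.080×10^5 N
From P_cr = π²EI/(K·L)²:  L = (1/K)·√(π²EI/P_cr) = (1/0.7)·√(π²×1.07×10^11×9.761×10^-5/6.080×10^5)
L = 18.6 m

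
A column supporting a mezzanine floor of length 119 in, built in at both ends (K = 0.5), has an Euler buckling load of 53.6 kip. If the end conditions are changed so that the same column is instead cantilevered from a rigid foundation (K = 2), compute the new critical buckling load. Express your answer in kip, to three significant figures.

P_cr ≈ 3.35 kip

P_cr ∝ 1/K², so P_cr,new = P_cr,old × (K_old/K_new)² = 53.6 × (0.5/2)²
= 53.6 × 0.06250 = 3.35 kip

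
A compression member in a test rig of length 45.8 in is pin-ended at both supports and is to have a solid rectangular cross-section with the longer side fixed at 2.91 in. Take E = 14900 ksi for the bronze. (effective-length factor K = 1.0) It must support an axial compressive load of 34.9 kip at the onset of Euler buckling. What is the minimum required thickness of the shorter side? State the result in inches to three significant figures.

b ≈ 1.27 in

L_e = K·L = 1 × 45.8 = 45.80 in
Required I = P_cr·L_e²/(π²E) = 3.490×10^4 × 45.80² / (π² × 1.49×10^7) = 0.4978 in⁴
Rectangle, weak axis: I_min = h·b³/12 with h = 2.91 in fixed  ⇒  b = (12I/h)^(1/3) = 1.27 in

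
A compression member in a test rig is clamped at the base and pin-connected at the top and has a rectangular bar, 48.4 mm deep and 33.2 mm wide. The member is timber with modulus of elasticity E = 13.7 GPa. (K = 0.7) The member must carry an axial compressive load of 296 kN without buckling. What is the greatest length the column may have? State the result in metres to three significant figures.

Buckling occurs about the weak axis: I_min = h·b³/12 with b = 33.2 mm (the shorter side).
I_min = 48.4×33.2³/12 = 1.476×10^5 mm⁴
I = 1.476×10^-7 m⁴
At the buckling limit P_cr = P = 2.960×10^5 N
From P_cr = π²EI/(K·L)²:  L = (1/K)·√(π²EI/P_cr) = (1/0.7)·√(π²×1.37×10^10×1.476×10^-7/2.960×10^5)
L = 0.371 m

L_max ≈ 0.371 m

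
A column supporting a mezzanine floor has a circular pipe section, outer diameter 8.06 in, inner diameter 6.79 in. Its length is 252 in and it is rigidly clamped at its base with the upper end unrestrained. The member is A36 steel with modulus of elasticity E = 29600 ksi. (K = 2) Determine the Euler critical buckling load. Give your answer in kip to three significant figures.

P_cr ≈ 118 kip

d_o = 8.06 in, d_i = 6.79 in
I = π(d_o⁴ − d_i⁴)/64 = π(8.06⁴ − 6.790⁴)/64 = 102.8 in⁴
Effective length L_e = K·L = 2 × 252 = 504.0 in
P_cr = π²EI / L_e² = π² × 29600×10³ × 102.8 / 504.0² = 1.183×10^5 lb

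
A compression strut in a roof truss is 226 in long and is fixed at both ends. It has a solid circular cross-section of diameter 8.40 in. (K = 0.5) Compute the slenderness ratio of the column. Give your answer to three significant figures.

For a solid circle r = d/4 = 8.40/4 = 2.100 in
L_e = K·L = 0.5 × 226 = 113.0 in
λ = L_e / r_min = 113.00 / 2.100 = 53.8

λ ≈ 53.8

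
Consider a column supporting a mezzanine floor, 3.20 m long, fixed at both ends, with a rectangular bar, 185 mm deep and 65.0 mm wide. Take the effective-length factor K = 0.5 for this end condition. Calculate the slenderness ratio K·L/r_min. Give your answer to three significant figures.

Buckling occurs about the weak axis: I_min = h·b³/12 with b = 65.0 mm (the shorter side).
I_min = 185×65.0³/12 = 4.234×10^6 mm⁴
A = 1.202×10^4 mm²;  r_min = √(I/A) = √(4.234×10^6/1.202×10^4) = 18.76 mm
L_e = K·L = 0.5 × 3.20 m = 1.600 m = 1600.0 mm
λ = L_e / r_min = 1600.0 / 18.76 = 85.3

λ ≈ 85.3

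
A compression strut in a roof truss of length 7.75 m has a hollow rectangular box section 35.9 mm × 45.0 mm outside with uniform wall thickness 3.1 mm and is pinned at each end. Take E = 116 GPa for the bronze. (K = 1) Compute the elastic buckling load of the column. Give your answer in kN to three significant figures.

P_cr ≈ 1.69 kN

Inner dimensions: h_i = 45.0 − 2×3.1 = 38.80 mm, b_i = 35.9 − 2×3.1 = 29.70 mm
Weak-axis I_min = (h_o·b_o³ − h_i·b_i³)/12 with b_o = 35.9, b_i = 29.70 mm (shorter outer/inner sides).
I_min = (45.0×35.9³ − 38.80×29.70³)/12 = 8.880×10^4 mm⁴
I = 8.880×10^4 mm⁴ = 8.880×10^-8 m⁴
Effective length L_e = K·L = 1 × 7.75 = 7.750 m
P_cr = π²EI / L_e² = π² × 116×10⁹ × 8.880×10^-8 / 7.750² = 1.693×10^3 N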